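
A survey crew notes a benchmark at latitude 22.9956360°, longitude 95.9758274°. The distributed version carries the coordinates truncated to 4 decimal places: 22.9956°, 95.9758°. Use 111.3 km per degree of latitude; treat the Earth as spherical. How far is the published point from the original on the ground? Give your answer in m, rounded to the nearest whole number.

Δlat = 22.9956360 − 22.9956 = +0.0000360°; Δlon = 95.9758274 − 95.9758 = +0.0000274°.
North–south shift: 0.0000360 × 111300 = 4.0068 m.
E–W at 22.9956°: 0.0000274° × 111300 × cos 22.9956° = 0.0000274 × 111300 × 0.9205 ≈ 2.80728 m.
Combined displacement = (4.0068² + 2.80728²)^½ ≈ 4.89237 m.

5 m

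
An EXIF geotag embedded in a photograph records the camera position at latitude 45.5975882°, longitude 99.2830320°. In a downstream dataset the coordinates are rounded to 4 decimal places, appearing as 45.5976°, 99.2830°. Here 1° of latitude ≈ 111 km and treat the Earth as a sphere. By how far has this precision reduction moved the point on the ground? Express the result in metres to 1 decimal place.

2.8 metres

The latitude changed by -0.0000118° and the longitude by +0.0000320°.
N–S: -0.0000118° × 111000 m/° = -1.3098 m.
East–west at this latitude: 0.0000320° × 111000 × cos 45.5976° ≈ 0.0000320 × 77666 = 2.48531 m.
Combined displacement = (1.3098² + 2.48531²)^½ ≈ 2.80933 m.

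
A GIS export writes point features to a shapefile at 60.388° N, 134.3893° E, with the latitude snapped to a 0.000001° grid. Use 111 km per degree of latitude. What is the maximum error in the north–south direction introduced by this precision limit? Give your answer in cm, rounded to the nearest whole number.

With a 0.000001° grid the true value lies within half a step, ±0.000001°/2 = ±5e-07°, of the stored one.
Along the meridian that is 5e-07° × 111000 m/° = 0.0555 m.
That is 0.0555 m = 5.55 cm.

6 cm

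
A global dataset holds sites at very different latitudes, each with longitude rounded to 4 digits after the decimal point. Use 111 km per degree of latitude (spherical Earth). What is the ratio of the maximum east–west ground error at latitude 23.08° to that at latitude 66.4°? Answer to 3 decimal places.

Rounding to 4 decimal places leaves the longitude within ±5e-05° of the true value.
Error at 23.08° = 5e-05° × 111000 × cos 23.08° ≈ 5.55 × 0.9200 = 5.1058 m.
At 66.4°: 5e-05° × 111000 × cos 66.4° = 5e-05 × 111000 × 0.4003 ≈ 2.2219 m.
Ratio: 5.1058 / 2.2219 = cos 23.08° / cos 66.4° ≈ 2.2979.

2.298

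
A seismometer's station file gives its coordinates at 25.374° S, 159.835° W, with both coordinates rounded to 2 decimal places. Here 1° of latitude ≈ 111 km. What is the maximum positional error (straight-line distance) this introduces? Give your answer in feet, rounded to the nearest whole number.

2454 feet

Rounding to 2 decimal places leaves each coordinate within ±0.005° of the true value.
N–S: 0.005° × 111000 m/° = 555 m.
Longitude error → 0.005 × 111000 × cos 25.374° = 0.005 × 111000 × 0.9035 ≈ 501.459 m.
Worst case both components are at the extreme and orthogonal: √(555² + 501.459²) ≈ 747.988 m.
Converting: 747.988 m × 3.2808 ft/m ≈ 2454 ft.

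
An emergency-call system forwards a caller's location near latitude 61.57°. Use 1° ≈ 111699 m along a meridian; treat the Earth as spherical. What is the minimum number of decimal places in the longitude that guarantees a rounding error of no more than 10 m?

At 61.57° one degree of longitude covers 111699 × cos 61.57° ≈ 111699 × 0.4761 ≈ 53178.2 m.
Rounding to N decimal places gives at most 0.5 × 10⁻ᴺ degrees of error, i.e. 0.5 × 10⁻ᴺ × 53178.2 m.
Setting 26589.1 × 10⁻ᴺ ≤ 10 gives 10ᴺ ≥ 2659, i.e. N ≥ 3.42.
So 4 decimal places suffice (2.66 m); 3 would allow up to 26.6 m.

4 decimal places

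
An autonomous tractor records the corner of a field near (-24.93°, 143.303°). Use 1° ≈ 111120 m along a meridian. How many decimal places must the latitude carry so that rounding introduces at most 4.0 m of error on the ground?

5 decimal places

One degree of latitude covers 111120 m.
N decimal places → at most half a unit in the last place, 0.5 × 10⁻ᴺ° = 111120/2 × 10⁻ᴺ m.
Setting 55560 × 10⁻ᴺ ≤ 4.0 gives 10ᴺ ≥ 1.389e+04, i.e. N ≥ 4.14.
At 4 places the error can reach 5.56 m, but 5 places keeps it to 0.556 m.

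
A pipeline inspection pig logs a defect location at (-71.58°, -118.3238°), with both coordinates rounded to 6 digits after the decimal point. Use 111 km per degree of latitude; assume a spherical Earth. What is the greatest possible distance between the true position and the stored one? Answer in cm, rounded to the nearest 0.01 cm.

5.82 cm

Rounding to 6 decimal places leaves each coordinate within ±5e-07° of the true value.
Latitude error → 5e-07 × 111000 = 0.0555 m along the meridian.
E–W at 71.58°: 5e-07° × 111000 × cos 71.58° = 5e-07 × 111000 × 0.3160 ≈ 0.0175369 m.
The two errors are perpendicular, so the maximum displacement is √(0.0555² + 0.0175369²) ≈ 0.0582048 m.
That is 0.0582048 m = 5.8205 cm.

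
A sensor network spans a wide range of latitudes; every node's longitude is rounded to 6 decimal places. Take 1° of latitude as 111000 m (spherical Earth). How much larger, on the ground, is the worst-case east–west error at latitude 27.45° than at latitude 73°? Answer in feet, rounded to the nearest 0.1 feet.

0.1 feet

Rounding to 6 decimal places leaves the longitude within ±5e-07° of the true value.
At 27.45°: 5e-07° × 111000 × cos 27.45° = 5e-07 × 111000 × 0.8874 ≈ 0.049251 m.
At 73°: 5e-07° × 111000 × cos 73° = 5e-07 × 111000 × 0.2924 ≈ 0.016227 m.
Difference: 0.049251 − 0.016227 = 0.033025 m.
Converting: 0.0330248 m × 3.2808 ft/m ≈ 0.10835 ft.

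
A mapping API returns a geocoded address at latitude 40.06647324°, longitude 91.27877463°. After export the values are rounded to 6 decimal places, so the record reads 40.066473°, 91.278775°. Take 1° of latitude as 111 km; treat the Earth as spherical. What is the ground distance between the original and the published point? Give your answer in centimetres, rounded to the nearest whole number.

Δlat = 40.06647324 − 40.066473 = +0.00000024°; Δlon = 91.27877463 − 91.278775 = -0.00000037°.
North–south shift: 0.00000024 × 111000 = 0.02664 m.
East–west at this latitude: -0.00000037° × 111000 × cos 40.0665° ≈ -0.00000037 × 84948.1 = -0.0314308 m.
Combined displacement = (0.02664² + 0.0314308²)^½ ≈ 0.0412018 m.
That is 0.0412018 m = 4.1202 cm.

4 centimetres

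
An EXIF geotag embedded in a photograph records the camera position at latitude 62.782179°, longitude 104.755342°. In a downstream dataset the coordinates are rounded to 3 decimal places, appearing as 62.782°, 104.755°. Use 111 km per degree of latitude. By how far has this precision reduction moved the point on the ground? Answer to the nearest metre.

26 metres

Δlat = 62.782179 − 62.782 = +0.000179°; Δlon = 104.755342 − 104.755 = +0.000342°.
N–S: 0.000179° × 111000 m/° = 19.869 m.
E–W at 62.782°: 0.000342° × 111000 × cos 62.782° = 0.000342 × 111000 × 0.4574 ≈ 17.363 m.
Hypotenuse of the two orthogonal shifts: √(19.869² + 17.363²) = 26.3865 m.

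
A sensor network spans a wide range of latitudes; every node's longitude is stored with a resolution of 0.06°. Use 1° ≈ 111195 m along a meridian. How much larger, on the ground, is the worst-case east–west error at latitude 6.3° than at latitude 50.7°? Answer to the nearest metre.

1203 metres

With a 0.06° grid the true value lies within half a step, ±0.06°/2 = ±0.03°, of the stored one.
At 6.3°: 0.03° × 111195 × cos 6.3° = 0.03 × 111195 × 0.9940 ≈ 3315.7 m.
Error at 50.7° = 0.03° × 111195 × cos 50.7° ≈ 3335.8 × 0.6334 = 2112.9 m.
Difference: 3315.7 − 2112.9 = 1202.8 m.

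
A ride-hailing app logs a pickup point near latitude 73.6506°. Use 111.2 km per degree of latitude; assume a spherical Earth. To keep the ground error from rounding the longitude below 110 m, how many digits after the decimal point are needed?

At 73.6506° one degree of longitude covers 111200 × cos 73.6506° ≈ 111200 × 0.2815 ≈ 31302.1 m.
N decimal places → at most half a unit in the last place, 0.5 × 10⁻ᴺ° = 31302.1/2 × 10⁻ᴺ m.
Need 0.5 × 31302.1 × 10⁻ᴺ ≤ 110 → 10⁻ᴺ ≤ 7.028e-03, so N ≥ 2.15.
N = 2 would give 157 m (too coarse); N = 3 gives 15.7 m ≤ 110 m.

3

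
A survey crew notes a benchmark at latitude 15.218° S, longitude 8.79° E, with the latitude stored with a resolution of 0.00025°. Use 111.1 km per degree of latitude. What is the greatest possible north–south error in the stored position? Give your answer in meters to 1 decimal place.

13.9 meters

With a 0.00025° grid the true value lies within half a step, ±0.00025°/2 = ±0.000125°, of the stored one.
So the N–S error is at most 0.000125 × 111100 = 13.8875 m.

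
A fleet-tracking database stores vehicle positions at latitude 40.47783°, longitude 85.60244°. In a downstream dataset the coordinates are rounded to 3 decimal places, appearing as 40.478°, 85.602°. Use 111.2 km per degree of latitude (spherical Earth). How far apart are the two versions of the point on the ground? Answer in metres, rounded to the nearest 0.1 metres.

The latitude changed by -0.00017° and the longitude by +0.00044°.
N–S: -0.00017° × 111200 m/° = -18.904 m.
E–W at 40.478°: 0.00044° × 111200 × cos 40.478° = 0.00044 × 111200 × 0.7607 ≈ 37.2173 m.
Hypotenuse of the two orthogonal shifts: √(18.904² + 37.2173²) = 41.7432 m.

41.7 metres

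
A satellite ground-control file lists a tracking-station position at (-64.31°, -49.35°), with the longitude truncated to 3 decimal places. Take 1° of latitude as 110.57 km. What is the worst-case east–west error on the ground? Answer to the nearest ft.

157 ft

Truncating at 3 decimal places can drop up to a full unit in the last place, so the longitude may be off by as much as 0.001°.
One degree of longitude at 64.31° is 110570 × cos 64.31° ≈ 110570 × 0.4335 = 47932.3 m.
Maximum E–W displacement: 0.001 × 47932.3 = 47.9323 m.
In feet: 47.9323 m ÷ 0.3048 ≈ 157.26 ft.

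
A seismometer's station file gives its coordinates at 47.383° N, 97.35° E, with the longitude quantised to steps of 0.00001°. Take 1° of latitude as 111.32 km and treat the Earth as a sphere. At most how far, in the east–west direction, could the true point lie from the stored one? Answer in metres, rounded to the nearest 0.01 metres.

0.38 metres

With a 0.00001° grid the true value lies within half a step, ±0.00001°/2 = ±5e-06°, of the stored one.
One degree of longitude at 47.383° is 111320 × cos 47.383° ≈ 111320 × 0.6771 = 75374.1 m.
East–west error: 5e-06° × 75374.1 m/° ≈ 0.376871 m.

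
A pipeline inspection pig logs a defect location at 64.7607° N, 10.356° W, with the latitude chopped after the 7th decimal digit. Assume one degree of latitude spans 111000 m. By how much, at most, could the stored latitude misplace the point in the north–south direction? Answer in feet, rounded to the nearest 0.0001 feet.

0.0364 feet

Truncating at 7 decimal places can drop up to a full unit in the last place, so the latitude may be off by as much as 1e-07°.
So the N–S error is at most 1e-07 × 111000 = 0.0111 m.
Converting: 0.0111 m × 3.2808 ft/m ≈ 0.036417 ft.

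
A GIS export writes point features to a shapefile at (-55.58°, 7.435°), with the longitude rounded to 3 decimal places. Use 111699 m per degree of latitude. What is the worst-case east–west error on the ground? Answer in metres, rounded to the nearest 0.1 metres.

31.6 metres

Rounding to 3 decimal places leaves the longitude within ±0.0005° of the true value.
One degree of longitude at 55.58° is 111699 × cos 55.58° ≈ 111699 × 0.5653 = 63138.4 m.
Maximum E–W displacement: 0.0005 × 63138.4 = 31.5692 m.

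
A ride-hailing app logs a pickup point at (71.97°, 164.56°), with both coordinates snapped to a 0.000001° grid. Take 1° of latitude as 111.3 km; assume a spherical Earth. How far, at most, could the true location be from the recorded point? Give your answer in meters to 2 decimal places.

0.06 meters

With a 0.000001° grid the true value lies within half a step, ±0.000001°/2 = ±5e-07°, of the stored one.
N–S: 5e-07° × 111300 m/° = 0.05565 m.
East–west component at 71.97°: 5e-07° × 111300 × cos 71.97° ≈ 5e-07 × 34449 ≈ 0.0172245 m.
Combining orthogonally: (0.05565² + 0.0172245²)^½ ≈ 0.0582547 m.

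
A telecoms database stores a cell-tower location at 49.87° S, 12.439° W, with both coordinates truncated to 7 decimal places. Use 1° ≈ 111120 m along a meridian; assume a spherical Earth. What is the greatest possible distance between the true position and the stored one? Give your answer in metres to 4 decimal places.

Truncating at 7 decimal places can drop up to a full unit in the last place, so each coordinate may be off by as much as 1e-07°.
N–S: 1e-07° × 111120 m/° = 0.011112 m.
E–W at 49.87°: 1e-07° × 111120 × cos 49.87° = 1e-07 × 111120 × 0.6445 ≈ 0.00716195 m.
Combining orthogonally: (0.011112² + 0.00716195²)^½ ≈ 0.0132201 m.

0.0132 metres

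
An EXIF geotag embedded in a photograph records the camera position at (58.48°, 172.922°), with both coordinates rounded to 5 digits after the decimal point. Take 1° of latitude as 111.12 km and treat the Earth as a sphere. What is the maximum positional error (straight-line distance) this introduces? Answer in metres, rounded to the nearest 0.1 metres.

0.6 metres

Rounding to 5 decimal places leaves each coordinate within ±5e-06° of the true value.
Latitude error → 5e-06 × 111120 = 0.5556 m along the meridian.
Longitude error → 5e-06 × 111120 × cos 58.48° = 5e-06 × 111120 × 0.5228 ≈ 0.290466 m.
Combining orthogonally: (0.5556² + 0.290466²)^½ ≈ 0.626946 m.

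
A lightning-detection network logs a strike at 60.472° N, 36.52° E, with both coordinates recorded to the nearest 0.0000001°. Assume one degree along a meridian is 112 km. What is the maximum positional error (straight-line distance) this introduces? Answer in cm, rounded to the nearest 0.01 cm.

0.62 cm

Rounding to 7 decimal places leaves each coordinate within ±5e-08° of the true value.
N–S: 5e-08° × 112000 m/° = 0.0056 m.
Longitude error → 5e-08 × 112000 × cos 60.472° = 5e-08 × 112000 × 0.4928 ≈ 0.00275995 m.
Combining orthogonally: (0.0056² + 0.00275995²)^½ ≈ 0.00624318 m.
That is 0.00624318 m = 0.62432 cm.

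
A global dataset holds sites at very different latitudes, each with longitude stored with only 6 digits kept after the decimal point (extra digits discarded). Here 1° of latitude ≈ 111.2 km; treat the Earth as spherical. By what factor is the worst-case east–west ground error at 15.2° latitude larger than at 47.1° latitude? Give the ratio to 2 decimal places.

1.42

Truncating at 6 decimal places can drop up to a full unit in the last place, so the longitude may be off by as much as 1e-06°.
Error at 15.2° = 1e-06° × 111200 × cos 15.2° ≈ 0.1112 × 0.9650 = 0.10731 m.
At 47.1°: 1e-06° × 111200 × cos 47.1° = 1e-06 × 111200 × 0.6807 ≈ 0.075696 m.
Ratio: 0.10731 / 0.075696 = cos 15.2° / cos 47.1° ≈ 1.4176.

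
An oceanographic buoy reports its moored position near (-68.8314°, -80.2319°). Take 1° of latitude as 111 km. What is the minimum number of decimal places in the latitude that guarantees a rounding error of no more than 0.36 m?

6 decimal places

One degree of latitude covers 111000 m.
Rounding to N decimal places gives at most 0.5 × 10⁻ᴺ degrees of error, i.e. 0.5 × 10⁻ᴺ × 111000 m.
Need 0.5 × 111000 × 10⁻ᴺ ≤ 0.36 → 10⁻ᴺ ≤ 6.486e-06, so N ≥ 5.19.
So 6 decimal places suffice (0.0555 m); 5 would allow up to 0.555 m.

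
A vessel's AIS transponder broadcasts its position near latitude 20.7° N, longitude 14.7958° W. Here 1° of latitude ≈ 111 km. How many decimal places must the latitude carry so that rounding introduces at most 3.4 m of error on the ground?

5 decimal places

One degree of latitude covers 111000 m.
With N decimal places the half-ulp bound is 0.5·10⁻ᴺ°, or 0.5·10⁻ᴺ × 111000 m on the ground.
Need 0.5 × 111000 × 10⁻ᴺ ≤ 3.4 → 10⁻ᴺ ≤ 6.126e-05, so N ≥ 4.21.
At 4 places the error can reach 5.55 m, but 5 places keeps it to 0.555 m.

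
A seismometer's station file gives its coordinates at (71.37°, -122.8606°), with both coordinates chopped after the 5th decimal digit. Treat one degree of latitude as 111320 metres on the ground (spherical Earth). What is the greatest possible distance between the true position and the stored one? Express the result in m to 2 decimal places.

1.17 m

Truncating at 5 decimal places can drop up to a full unit in the last place, so each coordinate may be off by as much as 1e-05°.
N–S: 1e-05° × 111320 m/° = 1.1132 m.
East–west component at 71.37°: 1e-05° × 111320 × cos 71.37° ≈ 1e-05 × 35561.8 ≈ 0.355618 m.
Combining orthogonally: (1.1132² + 0.355618²)^½ ≈ 1.16862 m.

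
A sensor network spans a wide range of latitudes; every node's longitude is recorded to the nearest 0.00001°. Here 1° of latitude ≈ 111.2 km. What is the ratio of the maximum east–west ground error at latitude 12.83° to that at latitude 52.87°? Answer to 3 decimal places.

1.615

Rounding to 5 decimal places leaves the longitude within ±5e-06° of the true value.
At 12.83°: 5e-06° × 111200 × cos 12.83° = 5e-06 × 111200 × 0.9750 ≈ 0.54212 m.
Error at 52.87° = 5e-06° × 111200 × cos 52.87° ≈ 0.556 × 0.6036 = 0.33562 m.
Ratio: 0.54212 / 0.33562 = cos 12.83° / cos 52.87° ≈ 1.6153.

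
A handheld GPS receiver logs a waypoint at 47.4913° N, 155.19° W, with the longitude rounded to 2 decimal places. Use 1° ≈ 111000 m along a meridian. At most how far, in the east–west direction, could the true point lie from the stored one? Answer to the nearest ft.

Rounding to 2 decimal places leaves the longitude within ±0.005° of the true value.
At latitude 47.4913° a degree of longitude spans 111000 m × cos 47.4913° = 111000 × 0.6757 ≈ 75002.9 m.
East–west error: 0.005° × 75002.9 m/° ≈ 375.015 m.
In feet: 375.015 m ÷ 0.3048 ≈ 1230.4 ft.

1230 ft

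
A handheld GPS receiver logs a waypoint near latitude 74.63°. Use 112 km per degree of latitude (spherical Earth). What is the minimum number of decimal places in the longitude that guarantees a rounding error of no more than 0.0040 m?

7 decimal places

At 74.63° one degree of longitude covers 112000 × cos 74.63° ≈ 112000 × 0.2651 ≈ 29685.7 m.
Rounding to N decimal places gives at most 0.5 × 10⁻ᴺ degrees of error, i.e. 0.5 × 10⁻ᴺ × 29685.7 m.
Setting 14842.9 × 10⁻ᴺ ≤ 0.0040 gives 10ᴺ ≥ 3.711e+06, i.e. N ≥ 6.57.
So 7 decimal places suffice (0.00148 m); 6 would allow up to 0.0148 m.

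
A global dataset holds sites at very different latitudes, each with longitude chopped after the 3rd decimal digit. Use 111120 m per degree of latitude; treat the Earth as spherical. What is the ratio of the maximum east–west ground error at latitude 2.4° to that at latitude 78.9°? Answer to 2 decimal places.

5.19

Truncating at 3 decimal places can drop up to a full unit in the last place, so the longitude may be off by as much as 0.001°.
At 2.4°: 0.001° × 111120 × cos 2.4° = 0.001 × 111120 × 0.9991 ≈ 111.02 m.
At 78.9°: 0.001° × 111120 × cos 78.9° = 0.001 × 111120 × 0.1925 ≈ 21.393 m.
Ratio: 111.02 / 21.393 = cos 2.4° / cos 78.9° ≈ 5.1897.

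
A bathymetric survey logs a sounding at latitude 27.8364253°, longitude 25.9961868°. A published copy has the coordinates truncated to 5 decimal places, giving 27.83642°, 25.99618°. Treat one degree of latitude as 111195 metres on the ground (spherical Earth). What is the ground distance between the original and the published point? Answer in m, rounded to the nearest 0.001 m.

0.891 m

The latitude changed by +0.0000053° and the longitude by +0.0000068°.
North–south shift: 0.0000053 × 111195 = 0.589333 m.
East–west at this latitude: 0.0000068° × 111195 × cos 27.8364° ≈ 0.0000068 × 98328 = 0.66863 m.
Distance: √(0.589333² + 0.66863²) ≈ 0.89128 m.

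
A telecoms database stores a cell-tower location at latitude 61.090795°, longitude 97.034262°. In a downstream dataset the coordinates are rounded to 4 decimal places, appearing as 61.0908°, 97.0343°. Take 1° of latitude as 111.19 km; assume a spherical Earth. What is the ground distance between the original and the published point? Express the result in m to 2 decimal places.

Δlat = 61.090795 − 61.0908 = -0.000005°; Δlon = 97.034262 − 97.0343 = -0.000038°.
North–south shift: -0.000005 × 111190 = -0.55595 m.
E–W at 61.0908°: -0.000038° × 111190 × cos 61.0908° = -0.000038 × 111190 × 0.4834 ≈ -2.04257 m.
Hypotenuse of the two orthogonal shifts: √(0.55595² + 2.04257²) = 2.11688 m.

2.12 m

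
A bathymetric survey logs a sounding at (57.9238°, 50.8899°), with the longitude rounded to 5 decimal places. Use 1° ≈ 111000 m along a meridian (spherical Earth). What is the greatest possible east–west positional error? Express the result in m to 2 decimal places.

Rounding to 5 decimal places leaves the longitude within ±5e-06° of the true value.
One degree of longitude at 57.9238° is 111000 × cos 57.9238° ≈ 111000 × 0.5310 = 58946.2 m.
So at most 5e-06° × 58946.2 ≈ 0.294731 m east–west.

0.29 m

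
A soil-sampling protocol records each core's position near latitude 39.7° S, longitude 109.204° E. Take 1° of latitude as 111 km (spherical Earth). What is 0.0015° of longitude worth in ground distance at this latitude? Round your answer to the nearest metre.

0.0015° of longitude at 39.7° is 0.0015 × 111000 × cos 39.7° ≈ 0.0015 × 85403.4 = 128.105 m.

128 metres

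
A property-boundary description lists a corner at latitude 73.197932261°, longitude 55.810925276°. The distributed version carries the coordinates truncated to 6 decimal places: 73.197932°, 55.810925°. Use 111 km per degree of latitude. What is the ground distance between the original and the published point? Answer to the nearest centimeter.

Δlat = 73.197932261 − 73.197932 = +0.000000261°; Δlon = 55.810925276 − 55.810925 = +0.000000276°.
N–S: 0.000000261° × 111000 m/° = 0.028971 m.
E–W at 73.1979°: 0.000000276° × 111000 × cos 73.1979° = 0.000000276 × 111000 × 0.2891 ≈ 0.00885584 m.
Distance: √(0.028971² + 0.00885584²) ≈ 0.0302943 m.
That is 0.0302943 m = 3.0294 cm.

3 centimeters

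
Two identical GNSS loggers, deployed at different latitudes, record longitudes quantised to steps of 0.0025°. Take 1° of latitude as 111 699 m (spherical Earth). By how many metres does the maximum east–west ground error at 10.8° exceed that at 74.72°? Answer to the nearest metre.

100 metres

With a 0.0025° grid the true value lies within half a step, ±0.0025°/2 = ±0.00125°, of the stored one.
Error at 10.8° = 0.00125° × 111699 × cos 10.8° ≈ 139.62 × 0.9823 = 137.15 m.
Error at 74.72° = 0.00125° × 111699 × cos 74.72° ≈ 139.62 × 0.2635 = 36.796 m.
So the lower-latitude error exceeds the higher by 137.15 − 36.796 = 100.35 m.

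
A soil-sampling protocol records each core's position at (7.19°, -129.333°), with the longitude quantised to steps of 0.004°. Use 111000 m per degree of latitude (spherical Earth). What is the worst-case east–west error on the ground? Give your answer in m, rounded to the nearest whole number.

With a 0.004° grid the true value lies within half a step, ±0.004°/2 = ±0.002°, of the stored one.
At latitude 7.19° a degree of longitude spans 111000 m × cos 7.19° = 111000 × 0.9921 ≈ 110127 m.
Maximum E–W displacement: 0.002 × 110127 = 220.254 m.

220 m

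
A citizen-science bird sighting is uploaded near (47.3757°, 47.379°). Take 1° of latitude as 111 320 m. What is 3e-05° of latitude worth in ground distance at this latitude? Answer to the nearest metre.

3 metres

Along a meridian 3e-05° is 3e-05 × 111320 = 3.3396 m.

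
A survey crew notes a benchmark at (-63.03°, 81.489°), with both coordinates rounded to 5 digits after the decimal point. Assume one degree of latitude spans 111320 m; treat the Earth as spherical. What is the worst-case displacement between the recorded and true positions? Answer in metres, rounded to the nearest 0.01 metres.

Rounding to 5 decimal places leaves each coordinate within ±5e-06° of the true value.
Latitude error → 5e-06 × 111320 = 0.5566 m along the meridian.
Longitude error → 5e-06 × 111320 × cos 63.03° = 5e-06 × 111320 × 0.4535 ≈ 0.252431 m.
Combining orthogonally: (0.5566² + 0.252431²)^½ ≈ 0.611167 m.

0.61 metres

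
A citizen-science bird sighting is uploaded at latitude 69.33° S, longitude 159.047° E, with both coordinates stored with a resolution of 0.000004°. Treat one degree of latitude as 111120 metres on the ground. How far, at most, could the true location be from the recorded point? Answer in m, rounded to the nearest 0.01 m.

0.24 m

With a 0.000004° grid the true value lies within half a step, ±0.000004°/2 = ±2e-06°, of the stored one.
N–S: 2e-06° × 111120 m/° = 0.22224 m.
Longitude error → 2e-06 × 111120 × cos 69.33° = 2e-06 × 111120 × 0.3530 ≈ 0.0784474 m.
Worst case both components are at the extreme and orthogonal: √(0.22224² + 0.0784474²) ≈ 0.235679 m.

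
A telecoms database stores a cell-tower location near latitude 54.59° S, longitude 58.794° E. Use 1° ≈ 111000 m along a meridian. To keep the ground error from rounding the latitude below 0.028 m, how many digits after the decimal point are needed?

7

One degree of latitude covers 111000 m.
N decimal places → at most half a unit in the last place, 0.5 × 10⁻ᴺ° = 111000/2 × 10⁻ᴺ m.
Setting 55500 × 10⁻ᴺ ≤ 0.028 gives 10ᴺ ≥ 1.982e+06, i.e. N ≥ 6.30.
So 7 decimal places suffice (0.00555 m); 6 would allow up to 0.0555 m.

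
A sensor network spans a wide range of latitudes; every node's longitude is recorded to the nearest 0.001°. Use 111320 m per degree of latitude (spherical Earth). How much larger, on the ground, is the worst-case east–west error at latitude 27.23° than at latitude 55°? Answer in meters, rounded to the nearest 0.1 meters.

Rounding to 3 decimal places leaves the longitude within ±0.0005° of the true value.
Error at 27.23° = 0.0005° × 111320 × cos 27.23° ≈ 55.66 × 0.8892 = 49.492 m.
At 55°: 0.0005° × 111320 × cos 55° = 0.0005 × 111320 × 0.5736 ≈ 31.925 m.
Difference: 49.492 − 31.925 = 17.566 m.

17.6 meters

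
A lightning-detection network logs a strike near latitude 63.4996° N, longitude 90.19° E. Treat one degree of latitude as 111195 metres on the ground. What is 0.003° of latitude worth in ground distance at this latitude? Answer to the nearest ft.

Along a meridian 0.003° is 0.003 × 111195 = 333.585 m.
Converting: 333.585 m × 3.2808 ft/m ≈ 1094.4 ft.

1094 ft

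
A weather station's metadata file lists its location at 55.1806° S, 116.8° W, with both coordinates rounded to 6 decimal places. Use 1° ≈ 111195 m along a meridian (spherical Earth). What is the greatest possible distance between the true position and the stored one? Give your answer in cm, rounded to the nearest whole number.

6 cm

Rounding to 6 decimal places leaves each coordinate within ±5e-07° of the true value.
North–south component: 5e-07° × 111195 = 0.0555975 m.
East–west component at 55.1806°: 5e-07° × 111195 × cos 55.1806° ≈ 5e-07 × 63491.4 ≈ 0.0317457 m.
Combining orthogonally: (0.0555975² + 0.0317457²)^½ ≈ 0.0640224 m.
That is 0.0640224 m = 6.4022 cm.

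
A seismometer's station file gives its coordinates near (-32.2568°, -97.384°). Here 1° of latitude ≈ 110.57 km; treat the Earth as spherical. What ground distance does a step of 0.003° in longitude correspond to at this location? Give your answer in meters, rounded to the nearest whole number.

One degree of longitude here spans 110570 × cos 32.2568° = 110570 × 0.8457 ≈ 93505.1 m; 0.003° of that is 280.515 m.

281 meters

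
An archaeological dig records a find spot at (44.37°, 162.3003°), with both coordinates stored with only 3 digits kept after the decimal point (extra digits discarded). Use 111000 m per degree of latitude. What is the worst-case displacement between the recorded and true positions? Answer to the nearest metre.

136 metres

Truncating at 3 decimal places can drop up to a full unit in the last place, so each coordinate may be off by as much as 0.001°.
North–south component: 0.001° × 111000 = 111 m.
East–west component at 44.37°: 0.001° × 111000 × cos 44.37° ≈ 0.001 × 79347.1 ≈ 79.3471 m.
Worst case both components are at the extreme and orthogonal: √(111² + 79.3471²) ≈ 136.444 m.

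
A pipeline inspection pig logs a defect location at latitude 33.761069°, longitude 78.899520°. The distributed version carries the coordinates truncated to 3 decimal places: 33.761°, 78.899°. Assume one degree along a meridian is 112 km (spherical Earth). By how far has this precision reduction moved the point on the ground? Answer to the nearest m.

Δlat = 33.761069 − 33.761 = +0.000069°; Δlon = 78.899520 − 78.899 = +0.000520°.
N–S: 0.000069° × 112000 m/° = 7.728 m.
E–W at 33.761°: 0.000520° × 112000 × cos 33.761° = 0.000520 × 112000 × 0.8314 ≈ 48.4186 m.
Combined displacement = (7.728² + 48.4186²)^½ ≈ 49.0314 m.

49 m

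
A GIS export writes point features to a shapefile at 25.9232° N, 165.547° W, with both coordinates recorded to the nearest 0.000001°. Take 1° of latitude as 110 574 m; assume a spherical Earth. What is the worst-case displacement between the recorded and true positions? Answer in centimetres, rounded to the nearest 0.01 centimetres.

7.44 centimetres

Rounding to 6 decimal places leaves each coordinate within ±5e-07° of the true value.
Latitude error → 5e-07 × 110574 = 0.055287 m along the meridian.
East–west component at 25.9232°: 5e-07° × 110574 × cos 25.9232° ≈ 5e-07 × 99448.1 ≈ 0.0497241 m.
The two errors are perpendicular, so the maximum displacement is √(0.055287² + 0.0497241²) ≈ 0.0743582 m.
That is 0.0743582 m = 7.4358 cm.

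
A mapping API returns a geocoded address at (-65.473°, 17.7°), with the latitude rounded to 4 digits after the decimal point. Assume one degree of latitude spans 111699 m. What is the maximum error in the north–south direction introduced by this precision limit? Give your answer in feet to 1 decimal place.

Rounding to 4 decimal places leaves the latitude within ±5e-05° of the true value.
So the N–S error is at most 5e-05 × 111699 = 5.58495 m.
Converting: 5.58495 m × 3.2808 ft/m ≈ 18.323 ft.

18.3 feet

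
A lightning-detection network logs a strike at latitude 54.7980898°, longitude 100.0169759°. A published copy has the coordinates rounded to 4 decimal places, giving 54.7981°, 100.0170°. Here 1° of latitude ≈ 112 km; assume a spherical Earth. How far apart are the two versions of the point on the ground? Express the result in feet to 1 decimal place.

6.3 feet

The latitude changed by -0.0000102° and the longitude by -0.0000241°.
N–S: -0.0000102° × 112000 m/° = -1.1424 m.
E–W at 54.7981°: -0.0000241° × 112000 × cos 54.7981° = -0.0000241 × 112000 × 0.5765 ≈ -1.55598 m.
Distance: √(1.1424² + 1.55598²) ≈ 1.93032 m.
In feet: 1.93032 m ÷ 0.3048 ≈ 6.3331 ft.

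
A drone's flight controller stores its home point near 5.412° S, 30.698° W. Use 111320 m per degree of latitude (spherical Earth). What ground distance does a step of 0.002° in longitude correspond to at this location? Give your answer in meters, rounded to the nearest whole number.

At 5.412° a degree of longitude is 111320 × cos 5.412° ≈ 110824 m, so 0.002° corresponds to 221.648 m.

222 meters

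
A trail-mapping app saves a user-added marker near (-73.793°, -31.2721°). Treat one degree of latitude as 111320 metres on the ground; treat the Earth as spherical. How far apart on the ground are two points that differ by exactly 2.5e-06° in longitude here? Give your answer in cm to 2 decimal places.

7.77 cm

At 73.793° a degree of longitude is 111320 × cos 73.793° ≈ 31070.3 m, so 2.5e-06° corresponds to 0.0776759 m.
That is 0.0776759 m = 7.7676 cm.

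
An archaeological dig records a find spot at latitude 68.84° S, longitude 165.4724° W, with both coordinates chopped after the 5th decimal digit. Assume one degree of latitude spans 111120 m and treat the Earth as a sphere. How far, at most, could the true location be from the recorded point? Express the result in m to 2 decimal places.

Truncating at 5 decimal places can drop up to a full unit in the last place, so each coordinate may be off by as much as 1e-05°.
North–south component: 1e-05° × 111120 = 1.1112 m.
East–west component at 68.84°: 1e-05° × 111120 × cos 68.84° ≈ 1e-05 × 40111.4 ≈ 0.401114 m.
The two errors are perpendicular, so the maximum displacement is √(1.1112² + 0.401114²) ≈ 1.18138 m.

1.18 m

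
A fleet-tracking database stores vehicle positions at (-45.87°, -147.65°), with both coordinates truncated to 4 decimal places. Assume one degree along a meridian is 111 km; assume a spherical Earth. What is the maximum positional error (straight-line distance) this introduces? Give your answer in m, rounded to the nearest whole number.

Truncating at 4 decimal places can drop up to a full unit in the last place, so each coordinate may be off by as much as 0.0001°.
North–south component: 0.0001° × 111000 = 11.1 m.
Longitude error → 0.0001 × 111000 × cos 45.87° = 0.0001 × 111000 × 0.6963 ≈ 7.7288 m.
The two errors are perpendicular, so the maximum displacement is √(11.1² + 7.7288²) ≈ 13.5257 m.

14 m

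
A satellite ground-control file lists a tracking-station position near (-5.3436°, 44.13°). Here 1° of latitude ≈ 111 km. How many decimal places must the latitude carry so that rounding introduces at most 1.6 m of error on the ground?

One degree of latitude covers 111000 m.
Rounding to N decimal places gives at most 0.5 × 10⁻ᴺ degrees of error, i.e. 0.5 × 10⁻ᴺ × 111000 m.
Need 0.5 × 111000 × 10⁻ᴺ ≤ 1.6 → 10⁻ᴺ ≤ 2.883e-05, so N ≥ 4.54.
N = 4 would give 5.55 m (too coarse); N = 5 gives 0.555 m ≤ 1.6 m.

5 decimal places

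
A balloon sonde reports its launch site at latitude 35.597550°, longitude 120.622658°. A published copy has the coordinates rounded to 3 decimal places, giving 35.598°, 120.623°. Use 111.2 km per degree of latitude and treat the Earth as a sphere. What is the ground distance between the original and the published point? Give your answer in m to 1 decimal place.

58.8 m

Δlat = 35.597550 − 35.598 = -0.000450°; Δlon = 120.622658 − 120.623 = -0.000342°.
North–south shift: -0.000450 × 111200 = -50.04 m.
East–west at this latitude: -0.000342° × 111200 × cos 35.598° ≈ -0.000342 × 90419.1 = -30.9233 m.
Combined displacement = (50.04² + 30.9233²)^½ ≈ 58.8239 m.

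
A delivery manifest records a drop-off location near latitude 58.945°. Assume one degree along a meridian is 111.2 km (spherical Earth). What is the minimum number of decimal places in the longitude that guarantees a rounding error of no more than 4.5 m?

At 58.945° one degree of longitude covers 111200 × cos 58.945° ≈ 111200 × 0.5159 ≈ 57363.7 m.
N decimal places → at most half a unit in the last place, 0.5 × 10⁻ᴺ° = 57363.7/2 × 10⁻ᴺ m.
Need 0.5 × 57363.7 × 10⁻ᴺ ≤ 4.5 → 10⁻ᴺ ≤ 1.569e-04, so N ≥ 3.80.
At 3 places the error can reach 28.7 m, but 4 places keeps it to 2.87 m.

4 decimal places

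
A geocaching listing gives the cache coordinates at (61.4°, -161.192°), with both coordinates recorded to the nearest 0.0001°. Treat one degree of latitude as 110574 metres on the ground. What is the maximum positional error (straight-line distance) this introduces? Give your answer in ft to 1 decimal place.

20.1 ft

Rounding to 4 decimal places leaves each coordinate within ±5e-05° of the true value.
N–S: 5e-05° × 110574 m/° = 5.5287 m.
E–W at 61.4°: 5e-05° × 110574 × cos 61.4° = 5e-05 × 110574 × 0.4787 ≈ 2.64654 m.
Worst case both components are at the extreme and orthogonal: √(5.5287² + 2.64654²) ≈ 6.1295 m.
Converting: 6.1295 m × 3.2808 ft/m ≈ 20.11 ft.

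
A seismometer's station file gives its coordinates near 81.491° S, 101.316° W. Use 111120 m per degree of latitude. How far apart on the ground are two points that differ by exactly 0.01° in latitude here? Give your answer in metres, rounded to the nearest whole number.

Along a meridian 0.01° is 0.01 × 111120 = 1111.2 m.

1111 metres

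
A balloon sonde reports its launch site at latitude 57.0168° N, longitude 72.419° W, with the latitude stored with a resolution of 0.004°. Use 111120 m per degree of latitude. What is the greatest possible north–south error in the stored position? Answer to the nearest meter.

222 meters

With a 0.004° grid the true value lies within half a step, ±0.004°/2 = ±0.002°, of the stored one.
Along the meridian that is 0.002° × 111120 m/° = 222.24 m.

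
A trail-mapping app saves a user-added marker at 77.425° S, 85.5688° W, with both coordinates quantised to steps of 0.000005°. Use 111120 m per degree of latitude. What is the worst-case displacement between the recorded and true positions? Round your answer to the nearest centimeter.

With a 0.000005° grid the true value lies within half a step, ±0.000005°/2 = ±2.5e-06°, of the stored one.
Latitude error → 2.5e-06 × 111120 = 0.2778 m along the meridian.
East–west component at 77.425°: 2.5e-06° × 111120 × cos 77.425° ≈ 2.5e-06 × 24192.8 ≈ 0.0604819 m.
Worst case both components are at the extreme and orthogonal: √(0.2778² + 0.0604819²) ≈ 0.284308 m.
That is 0.284308 m = 28.431 cm.

28 centimeters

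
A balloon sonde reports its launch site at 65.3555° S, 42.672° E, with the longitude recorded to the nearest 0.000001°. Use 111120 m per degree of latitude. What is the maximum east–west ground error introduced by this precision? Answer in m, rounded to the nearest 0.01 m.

Rounding to 6 decimal places leaves the longitude within ±5e-07° of the true value.
One degree of longitude at 65.3555° is 111120 × cos 65.3555° ≈ 111120 × 0.4170 = 46335.6 m.
Maximum E–W displacement: 5e-07 × 46335.6 = 0.0231678 m.

0.02 m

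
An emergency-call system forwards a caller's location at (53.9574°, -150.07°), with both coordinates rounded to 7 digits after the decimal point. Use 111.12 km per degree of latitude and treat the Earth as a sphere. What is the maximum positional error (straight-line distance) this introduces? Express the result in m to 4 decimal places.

Rounding to 7 decimal places leaves each coordinate within ±5e-08° of the true value.
N–S: 5e-08° × 111120 m/° = 0.005556 m.
Longitude error → 5e-08 × 111120 × cos 53.9574° = 5e-08 × 111120 × 0.5884 ≈ 0.00326908 m.
Combining orthogonally: (0.005556² + 0.00326908²)^½ ≈ 0.00644639 m.

0.0064 m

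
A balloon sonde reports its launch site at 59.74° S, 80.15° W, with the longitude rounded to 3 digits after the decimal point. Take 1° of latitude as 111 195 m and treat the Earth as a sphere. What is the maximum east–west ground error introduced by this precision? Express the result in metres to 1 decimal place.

28.0 metres

Rounding to 3 decimal places leaves the longitude within ±0.0005° of the true value.
At latitude 59.74° a degree of longitude spans 111195 m × cos 59.74° = 111195 × 0.5039 ≈ 56033.9 m.
East–west error: 0.0005° × 56033.9 m/° ≈ 28.017 m.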